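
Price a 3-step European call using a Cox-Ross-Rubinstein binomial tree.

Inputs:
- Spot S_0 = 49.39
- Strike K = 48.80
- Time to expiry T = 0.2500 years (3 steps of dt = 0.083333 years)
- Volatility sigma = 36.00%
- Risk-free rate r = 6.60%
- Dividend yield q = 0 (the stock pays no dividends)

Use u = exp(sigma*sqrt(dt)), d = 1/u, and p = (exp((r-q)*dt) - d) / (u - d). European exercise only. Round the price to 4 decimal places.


dt = T/N = 0.083333
u = exp(sigma*sqrt(dt)) = 1.109515; d = 1/u = 0.901295
p = (exp((r-q)*dt) - d) / (u - d) = 0.500530
Discount per step: exp(-r*dt) = 0.994515
Stock lattice S(k, i) with i counting down-moves:
  k=0: S(0,0) = 49.3900
  k=1: S(1,0) = 54.7989; S(1,1) = 44.5149
  k=2: S(2,0) = 60.8003; S(2,1) = 49.3900; S(2,2) = 40.1211
  k=3: S(3,0) = 67.4588; S(3,1) = 54.7989; S(3,2) = 44.5149; S(3,3) = 36.1609
Terminal payoffs V(N, i) = max(S_T - K, 0):
  V(3,0) = 18.658805; V(3,1) = 5.998949; V(3,2) = 0.000000; V(3,3) = 0.000000
Backward induction: V(k, i) = exp(-r*dt) * [p * V(k+1, i) + (1-p) * V(k+1, i+1)].
  V(2,0) = exp(-r*dt) * [p*18.658805 + (1-p)*5.998949] = 12.267924
  V(2,1) = exp(-r*dt) * [p*5.998949 + (1-p)*0.000000] = 2.986183
  V(2,2) = exp(-r*dt) * [p*0.000000 + (1-p)*0.000000] = 0.000000
  V(1,0) = exp(-r*dt) * [p*12.267924 + (1-p)*2.986183] = 7.590109
  V(1,1) = exp(-r*dt) * [p*2.986183 + (1-p)*0.000000] = 1.486475
  V(0,0) = exp(-r*dt) * [p*7.590109 + (1-p)*1.486475] = 4.516615

Answer: Price = V(0,0) = 4.5166


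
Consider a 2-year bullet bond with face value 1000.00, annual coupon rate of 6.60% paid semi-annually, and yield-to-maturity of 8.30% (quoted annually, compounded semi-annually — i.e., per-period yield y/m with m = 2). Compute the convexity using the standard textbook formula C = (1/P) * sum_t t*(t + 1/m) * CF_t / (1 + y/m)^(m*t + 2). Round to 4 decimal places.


Answer: Convexity = 4.3170

Derivation:
Coupon per period c = face * coupon_rate / m = 33.000000
Periods per year m = 2; per-period yield y/m = 0.041500
Number of cashflows N = 4
Cashflows (t years, CF_t, discount factor 1/(1+y/m)^(m*t), PV):
  t = 0.5000: CF_t = 33.000000, DF = 0.960154, PV = 31.685070
  t = 1.0000: CF_t = 33.000000, DF = 0.921895, PV = 30.422534
  t = 1.5000: CF_t = 33.000000, DF = 0.885161, PV = 29.210307
  t = 2.0000: CF_t = 1033.000000, DF = 0.849890, PV = 877.936741
Price P = sum_t PV_t = 969.254652
Convexity numerator sum_t t*(t + 1/m) * CF_t / (1+y/m)^(m*t + 2):
  t = 0.5000: term = 14.605153
  t = 1.0000: term = 42.069573
  t = 1.5000: term = 80.786506
  t = 2.0000: term = 4046.827384
Convexity = (1/P) * sum = 4184.288616 / 969.254652 = 4.317017


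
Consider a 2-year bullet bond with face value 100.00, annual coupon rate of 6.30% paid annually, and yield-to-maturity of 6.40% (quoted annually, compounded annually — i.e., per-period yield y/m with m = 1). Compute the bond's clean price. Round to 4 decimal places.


Answer: Price = 99.8177

Derivation:
Coupon per period c = face * coupon_rate / m = 6.300000
Periods per year m = 1; per-period yield y/m = 0.064000
Number of cashflows N = 2
Cashflows (t years, CF_t, discount factor 1/(1+y/m)^(m*t), PV):
  t = 1.0000: CF_t = 6.300000, DF = 0.939850, PV = 5.921053
  t = 2.0000: CF_t = 106.300000, DF = 0.883317, PV = 93.896631
Price P = sum_t PV_t = 99.817683


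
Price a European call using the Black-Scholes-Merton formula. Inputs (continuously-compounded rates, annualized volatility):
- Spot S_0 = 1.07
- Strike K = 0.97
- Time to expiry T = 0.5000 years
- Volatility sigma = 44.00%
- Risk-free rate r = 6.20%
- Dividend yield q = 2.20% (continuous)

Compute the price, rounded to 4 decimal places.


d1 = (ln(S/K) + (r - q + 0.5*sigma^2) * T) / (sigma * sqrt(T)) = 0.53520866
d2 = d1 - sigma * sqrt(T) = 0.22408168
exp(-rT) = 0.96947557; exp(-qT) = 0.98906028
C = S_0 * exp(-qT) * N(d1) - K * exp(-rT) * N(d2)
N(d1) = 0.70374721; N(d2) = 0.58865312
C = 1.0700 * 0.98906028 * 0.70374721 - 0.9700 * 0.96947557 * 0.58865312 = 0.1912

Answer: Price = 0.1912


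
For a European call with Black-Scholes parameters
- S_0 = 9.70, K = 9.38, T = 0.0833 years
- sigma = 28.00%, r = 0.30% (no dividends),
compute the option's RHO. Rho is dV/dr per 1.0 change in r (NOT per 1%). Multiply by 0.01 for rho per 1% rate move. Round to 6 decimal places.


Answer: Rho = 0.505573

Derivation:
d1 = 0.4586074269; d2 = 0.3777945566
phi(d1) = 0.3591199157; exp(-qT) = 1.0000000000; exp(-rT) = 0.9997501312
N(d2) = 0.6472083911
Rho = K*T*exp(-rT)*N(d2) = 9.3800 * 0.0833 * 0.9997501312 * 0.6472083911 = 0.505573


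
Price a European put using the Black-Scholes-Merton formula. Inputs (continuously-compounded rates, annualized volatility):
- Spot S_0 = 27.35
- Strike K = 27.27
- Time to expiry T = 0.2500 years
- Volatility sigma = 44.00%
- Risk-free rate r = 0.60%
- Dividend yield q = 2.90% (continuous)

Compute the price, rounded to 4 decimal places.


d1 = (ln(S/K) + (r - q + 0.5*sigma^2) * T) / (sigma * sqrt(T)) = 0.09717878
d2 = d1 - sigma * sqrt(T) = -0.12282122
exp(-rT) = 0.99850112; exp(-qT) = 0.99277622
P = K * exp(-rT) * N(-d2) - S_0 * exp(-qT) * N(-d1)
N(-d1) = 0.46129221; N(-d2) = 0.54887566
P = 27.2700 * 0.99850112 * 0.54887566 - 27.3500 * 0.99277622 * 0.46129221 = 2.4202

Answer: Price = 2.4202


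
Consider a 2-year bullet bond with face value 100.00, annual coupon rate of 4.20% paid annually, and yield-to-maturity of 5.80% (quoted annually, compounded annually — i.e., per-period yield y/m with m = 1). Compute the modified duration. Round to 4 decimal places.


Coupon per period c = face * coupon_rate / m = 4.200000
Periods per year m = 1; per-period yield y/m = 0.058000
Number of cashflows N = 2
Cashflows (t years, CF_t, discount factor 1/(1+y/m)^(m*t), PV):
  t = 1.0000: CF_t = 4.200000, DF = 0.945180, PV = 3.969754
  t = 2.0000: CF_t = 104.200000, DF = 0.893364, PV = 93.088575
Price P = sum_t PV_t = 97.058330
First compute Macaulay numerator sum_t t * PV_t:
  t * PV_t at t = 1.0000: 3.969754
  t * PV_t at t = 2.0000: 186.177151
Macaulay duration D = 190.146905 / 97.058330 = 1.959099
Modified duration = D / (1 + y/m) = 1.959099 / (1 + 0.058000) = 1.851701

Answer: Modified duration = 1.8517


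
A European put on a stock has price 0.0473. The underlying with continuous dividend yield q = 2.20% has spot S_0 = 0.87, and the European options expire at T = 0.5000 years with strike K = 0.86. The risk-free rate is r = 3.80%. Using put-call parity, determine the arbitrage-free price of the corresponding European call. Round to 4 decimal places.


Put-call parity: C - P = S_0 * exp(-qT) - K * exp(-rT).
S_0 * exp(-qT) = 0.8700 * 0.98906028 = 0.86048244
K * exp(-rT) = 0.8600 * 0.98117936 = 0.84381425
C = P + S*exp(-qT) - K*exp(-rT)
C = 0.0473 + 0.86048244 - 0.84381425 = 0.0640

Answer: Call price = 0.0640


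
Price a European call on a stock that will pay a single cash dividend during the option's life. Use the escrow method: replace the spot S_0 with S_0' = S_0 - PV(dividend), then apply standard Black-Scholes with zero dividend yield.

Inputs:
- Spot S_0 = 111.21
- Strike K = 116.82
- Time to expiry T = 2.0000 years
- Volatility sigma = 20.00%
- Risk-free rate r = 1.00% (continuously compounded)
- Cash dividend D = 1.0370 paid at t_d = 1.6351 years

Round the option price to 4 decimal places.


PV(D) = D * exp(-r * t_d) = 1.0370 * 0.98378195 = 1.02018188
S_0' = S_0 - PV(D) = 111.2100 - 1.02018188 = 110.18981812
d1 = (ln(S_0'/K) + (r + sigma^2/2)*T) / (sigma*sqrt(T)) = 0.00555153
d2 = d1 - sigma*sqrt(T) = -0.27729118
exp(-rT) = 0.98019867
N(d1) = 0.50221473; N(d2) = 0.39077826
C = S_0' * N(d1) - K * exp(-rT) * N(d2) = 110.18981812 * 0.50221473 - 116.8200 * 0.98019867 * 0.39077826 = 10.5922

Answer: Price = 10.5922


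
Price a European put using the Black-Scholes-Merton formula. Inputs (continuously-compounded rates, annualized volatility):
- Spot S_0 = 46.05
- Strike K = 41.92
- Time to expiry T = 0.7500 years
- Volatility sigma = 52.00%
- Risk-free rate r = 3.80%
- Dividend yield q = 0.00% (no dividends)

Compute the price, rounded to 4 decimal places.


d1 = (ln(S/K) + (r - q + 0.5*sigma^2) * T) / (sigma * sqrt(T)) = 0.49710907
d2 = d1 - sigma * sqrt(T) = 0.04677586
exp(-rT) = 0.97190229; exp(-qT) = 1.00000000
P = K * exp(-rT) * N(-d2) - S_0 * exp(-qT) * N(-d1)
N(-d1) = 0.30955607; N(-d2) = 0.48134593
P = 41.9200 * 0.97190229 * 0.48134593 - 46.0500 * 1.00000000 * 0.30955607 = 5.3560

Answer: Price = 5.3560


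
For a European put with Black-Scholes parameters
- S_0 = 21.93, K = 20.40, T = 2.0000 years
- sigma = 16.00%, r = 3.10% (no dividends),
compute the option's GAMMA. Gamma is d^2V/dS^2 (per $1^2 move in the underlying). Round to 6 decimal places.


Answer: Gamma = 0.062628

Derivation:
d1 = 0.7067561516; d2 = 0.4804819816
phi(d1) = 0.3107735826; exp(-qT) = 1.0000000000; exp(-rT) = 0.9398828868
Gamma = exp(-qT) * phi(d1) / (S * sigma * sqrt(T)) = 1.0000000000 * 0.3107735826 / (21.9300 * 0.1600 * 1.4142135624) = 0.062628


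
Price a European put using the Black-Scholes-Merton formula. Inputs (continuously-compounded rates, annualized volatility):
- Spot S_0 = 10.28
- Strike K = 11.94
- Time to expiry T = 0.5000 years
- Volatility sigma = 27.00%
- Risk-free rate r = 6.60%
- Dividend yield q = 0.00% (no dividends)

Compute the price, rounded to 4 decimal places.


Answer: Price = 1.6161

Derivation:
d1 = (ln(S/K) + (r - q + 0.5*sigma^2) * T) / (sigma * sqrt(T)) = -0.51576289
d2 = d1 - sigma * sqrt(T) = -0.70668172
exp(-rT) = 0.96753856; exp(-qT) = 1.00000000
P = K * exp(-rT) * N(-d2) - S_0 * exp(-qT) * N(-d1)
N(-d1) = 0.69698999; N(-d2) = 0.76011785
P = 11.9400 * 0.96753856 * 0.76011785 - 10.2800 * 1.00000000 * 0.69698999 = 1.6161


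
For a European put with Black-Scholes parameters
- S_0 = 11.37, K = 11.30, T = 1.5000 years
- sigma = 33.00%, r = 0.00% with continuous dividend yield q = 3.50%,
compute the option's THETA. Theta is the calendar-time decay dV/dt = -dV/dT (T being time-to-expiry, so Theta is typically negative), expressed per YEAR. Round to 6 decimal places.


Answer: Theta = -0.753266

Derivation:
d1 = 0.0874655436; d2 = -0.3167002640
phi(d1) = 0.3974191969; exp(-qT) = 0.9488543211; exp(-rT) = 1.0000000000
Theta = -S*exp(-qT)*phi(d1)*sigma/(2*sqrt(T)) + r*K*exp(-rT)*N(-d2) - q*S*exp(-qT)*N(-d1)
N(-d1) = 0.4651507363; N(-d2) = 0.6242644758; sqrt(T) = 1.2247448714
Term 1 = -11.3700 * 0.9488543211 * 0.3974191969 * 0.3300 / (2 * 1.2247448714) = -0.5776265681
Term 2 = 0.0000 * 11.3000 * 1.0000000000 * 0.6242644758 = 0.0000000000
Term 3 = -0.0350 * 11.3700 * 0.9488543211 * 0.4651507363 = -0.1756393259
Theta = -0.5776265681 + (0.0000000000) + (-0.1756393259) = -0.753266


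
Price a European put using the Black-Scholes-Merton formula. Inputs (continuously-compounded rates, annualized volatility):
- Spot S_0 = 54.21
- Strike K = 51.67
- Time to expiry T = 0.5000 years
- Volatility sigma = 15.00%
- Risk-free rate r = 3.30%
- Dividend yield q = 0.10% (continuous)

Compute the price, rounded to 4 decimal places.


Answer: Price = 0.9331

Derivation:
d1 = (ln(S/K) + (r - q + 0.5*sigma^2) * T) / (sigma * sqrt(T)) = 0.65631814
d2 = d1 - sigma * sqrt(T) = 0.55025212
exp(-rT) = 0.98363538; exp(-qT) = 0.99950012
P = K * exp(-rT) * N(-d2) - S_0 * exp(-qT) * N(-d1)
N(-d1) = 0.25580972; N(-d2) = 0.29107323
P = 51.6700 * 0.98363538 * 0.29107323 - 54.2100 * 0.99950012 * 0.25580972 = 0.9331


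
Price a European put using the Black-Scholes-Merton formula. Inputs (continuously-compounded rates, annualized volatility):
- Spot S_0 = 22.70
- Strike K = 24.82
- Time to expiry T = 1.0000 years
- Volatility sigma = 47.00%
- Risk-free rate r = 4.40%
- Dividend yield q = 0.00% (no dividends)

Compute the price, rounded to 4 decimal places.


Answer: Price = 4.8606

Derivation:
d1 = (ln(S/K) + (r - q + 0.5*sigma^2) * T) / (sigma * sqrt(T)) = 0.13864924
d2 = d1 - sigma * sqrt(T) = -0.33135076
exp(-rT) = 0.95695396; exp(-qT) = 1.00000000
P = K * exp(-rT) * N(-d2) - S_0 * exp(-qT) * N(-d1)
N(-d1) = 0.44486366; N(-d2) = 0.62981022
P = 24.8200 * 0.95695396 * 0.62981022 - 22.7000 * 1.00000000 * 0.44486366 = 4.8606


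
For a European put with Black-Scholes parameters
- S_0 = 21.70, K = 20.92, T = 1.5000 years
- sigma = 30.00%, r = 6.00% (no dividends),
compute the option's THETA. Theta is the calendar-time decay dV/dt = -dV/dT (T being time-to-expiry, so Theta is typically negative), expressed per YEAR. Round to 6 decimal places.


Answer: Theta = -0.421893

Derivation:
d1 = 0.5282913089; d2 = 0.1608678475
phi(d1) = 0.3469813015; exp(-qT) = 1.0000000000; exp(-rT) = 0.9139311853
Theta = -S*exp(-qT)*phi(d1)*sigma/(2*sqrt(T)) + r*K*exp(-rT)*N(-d2) - q*S*exp(-qT)*N(-d1)
N(-d1) = 0.2986485815; N(-d2) = 0.4360987432; sqrt(T) = 1.2247448714
Term 1 = -21.7000 * 1.0000000000 * 0.3469813015 * 0.3000 / (2 * 1.2247448714) = -0.9221709458
Term 2 = 0.0600 * 20.9200 * 0.9139311853 * 0.4360987432 = 0.5002778357
Term 3 = 0 (no dividend yield, q = 0)
Theta = -0.9221709458 + (0.5002778357) + (0.0000000000) = -0.421893


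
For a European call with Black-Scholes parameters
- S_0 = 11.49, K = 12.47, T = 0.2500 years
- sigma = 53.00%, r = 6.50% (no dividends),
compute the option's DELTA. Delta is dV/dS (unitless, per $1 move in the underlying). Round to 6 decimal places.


d1 = -0.1150421428; d2 = -0.3800421428
phi(d1) = 0.3963110562; exp(-qT) = 1.0000000000; exp(-rT) = 0.9838813190
N(d1) = 0.4542058593
Delta = exp(-qT) * N(d1) = 1.0000000000 * 0.4542058593 = 0.454206

Answer: Delta = 0.454206


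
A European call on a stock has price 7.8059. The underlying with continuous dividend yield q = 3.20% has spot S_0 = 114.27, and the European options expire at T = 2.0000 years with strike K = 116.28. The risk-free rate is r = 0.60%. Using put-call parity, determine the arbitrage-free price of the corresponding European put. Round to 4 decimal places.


Answer: Put price = 15.5130

Derivation:
Put-call parity: C - P = S_0 * exp(-qT) - K * exp(-rT).
S_0 * exp(-qT) = 114.2700 * 0.93800500 = 107.18583130
K * exp(-rT) = 116.2800 * 0.98807171 = 114.89297877
P = C - S*exp(-qT) + K*exp(-rT)
P = 7.8059 - 107.18583130 + 114.89297877 = 15.5130


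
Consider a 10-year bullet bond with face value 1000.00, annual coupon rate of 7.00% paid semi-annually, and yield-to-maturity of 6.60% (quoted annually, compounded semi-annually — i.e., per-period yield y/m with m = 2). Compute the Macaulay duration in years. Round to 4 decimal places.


Coupon per period c = face * coupon_rate / m = 35.000000
Periods per year m = 2; per-period yield y/m = 0.033000
Number of cashflows N = 20
Cashflows (t years, CF_t, discount factor 1/(1+y/m)^(m*t), PV):
  t = 0.5000: CF_t = 35.000000, DF = 0.968054, PV = 33.881897
  t = 1.0000: CF_t = 35.000000, DF = 0.937129, PV = 32.799513
  t = 1.5000: CF_t = 35.000000, DF = 0.907192, PV = 31.751707
  t = 2.0000: CF_t = 35.000000, DF = 0.878211, PV = 30.737374
  t = 2.5000: CF_t = 35.000000, DF = 0.850156, PV = 29.755444
  t = 3.0000: CF_t = 35.000000, DF = 0.822997, PV = 28.804883
  t = 3.5000: CF_t = 35.000000, DF = 0.796705, PV = 27.884688
  t = 4.0000: CF_t = 35.000000, DF = 0.771254, PV = 26.993890
  t = 4.5000: CF_t = 35.000000, DF = 0.746616, PV = 26.131549
  t = 5.0000: CF_t = 35.000000, DF = 0.722764, PV = 25.296756
  t = 5.5000: CF_t = 35.000000, DF = 0.699675, PV = 24.488631
  t = 6.0000: CF_t = 35.000000, DF = 0.677323, PV = 23.706322
  t = 6.5000: CF_t = 35.000000, DF = 0.655686, PV = 22.949005
  t = 7.0000: CF_t = 35.000000, DF = 0.634739, PV = 22.215881
  t = 7.5000: CF_t = 35.000000, DF = 0.614462, PV = 21.506177
  t = 8.0000: CF_t = 35.000000, DF = 0.594833, PV = 20.819145
  t = 8.5000: CF_t = 35.000000, DF = 0.575830, PV = 20.154061
  t = 9.0000: CF_t = 35.000000, DF = 0.557435, PV = 19.510224
  t = 9.5000: CF_t = 35.000000, DF = 0.539627, PV = 18.886955
  t = 10.0000: CF_t = 1035.000000, DF = 0.522388, PV = 540.672050
Price P = sum_t PV_t = 1028.946154
Macaulay numerator sum_t t * PV_t:
  t * PV_t at t = 0.5000: 16.940949
  t * PV_t at t = 1.0000: 32.799513
  t * PV_t at t = 1.5000: 47.627561
  t * PV_t at t = 2.0000: 61.474748
  t * PV_t at t = 2.5000: 74.388610
  t * PV_t at t = 3.0000: 86.414649
  t * PV_t at t = 3.5000: 97.596409
  t * PV_t at t = 4.0000: 107.975560
  t * PV_t at t = 4.5000: 117.591970
  t * PV_t at t = 5.0000: 126.483779
  t * PV_t at t = 5.5000: 134.687471
  t * PV_t at t = 6.0000: 142.237934
  t * PV_t at t = 6.5000: 149.168534
  t * PV_t at t = 7.0000: 155.511168
  t * PV_t at t = 7.5000: 161.296330
  t * PV_t at t = 8.0000: 166.553164
  t * PV_t at t = 8.5000: 171.309522
  t * PV_t at t = 9.0000: 175.592017
  t * PV_t at t = 9.5000: 179.426068
  t * PV_t at t = 10.0000: 5406.720501
Macaulay duration D = (sum_t t * PV_t) / P = 7611.796455 / 1028.946154 = 7.397663

Answer: Macaulay duration = 7.3977 years


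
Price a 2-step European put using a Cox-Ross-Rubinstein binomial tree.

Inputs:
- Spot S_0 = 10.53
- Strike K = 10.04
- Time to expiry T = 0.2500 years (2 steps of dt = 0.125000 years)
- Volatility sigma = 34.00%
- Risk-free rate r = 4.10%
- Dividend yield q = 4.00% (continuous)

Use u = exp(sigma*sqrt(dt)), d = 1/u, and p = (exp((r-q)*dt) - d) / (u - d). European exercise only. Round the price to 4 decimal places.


dt = T/N = 0.125000
u = exp(sigma*sqrt(dt)) = 1.127732; d = 1/u = 0.886736
p = (exp((r-q)*dt) - d) / (u - d) = 0.470503
Discount per step: exp(-r*dt) = 0.994888
Stock lattice S(k, i) with i counting down-moves:
  k=0: S(0,0) = 10.5300
  k=1: S(1,0) = 11.8750; S(1,1) = 9.3373
  k=2: S(2,0) = 13.3918; S(2,1) = 10.5300; S(2,2) = 8.2797
Terminal payoffs V(N, i) = max(K - S_T, 0):
  V(2,0) = 0.000000; V(2,1) = 0.000000; V(2,2) = 1.760256
Backward induction: V(k, i) = exp(-r*dt) * [p * V(k+1, i) + (1-p) * V(k+1, i+1)].
  V(1,0) = exp(-r*dt) * [p*0.000000 + (1-p)*0.000000] = 0.000000
  V(1,1) = exp(-r*dt) * [p*0.000000 + (1-p)*1.760256] = 0.927286
  V(0,0) = exp(-r*dt) * [p*0.000000 + (1-p)*0.927286] = 0.488486

Answer: Price = V(0,0) = 0.4885


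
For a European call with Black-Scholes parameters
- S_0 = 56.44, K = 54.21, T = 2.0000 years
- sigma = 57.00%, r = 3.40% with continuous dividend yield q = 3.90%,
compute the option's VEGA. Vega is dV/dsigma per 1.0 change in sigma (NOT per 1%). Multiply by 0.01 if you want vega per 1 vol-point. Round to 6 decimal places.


d1 = 0.4406549698; d2 = -0.3654467608
phi(d1) = 0.3620304573; exp(-qT) = 0.9249644265; exp(-rT) = 0.9342604736
Vega = S * exp(-qT) * phi(d1) * sqrt(T) = 56.4400 * 0.9249644265 * 0.3620304573 * 1.4142135624 = 26.728350

Answer: Vega = 26.728350


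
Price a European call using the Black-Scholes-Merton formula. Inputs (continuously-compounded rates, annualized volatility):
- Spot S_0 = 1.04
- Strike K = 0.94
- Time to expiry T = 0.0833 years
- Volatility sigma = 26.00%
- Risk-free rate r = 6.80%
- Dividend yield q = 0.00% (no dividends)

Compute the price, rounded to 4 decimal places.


Answer: Price = 0.1079

Derivation:
d1 = (ln(S/K) + (r - q + 0.5*sigma^2) * T) / (sigma * sqrt(T)) = 1.46022513
d2 = d1 - sigma * sqrt(T) = 1.38518461
exp(-rT) = 0.99435161; exp(-qT) = 1.00000000
C = S_0 * exp(-qT) * N(d1) - K * exp(-rT) * N(d2)
N(d1) = 0.92788590; N(d2) = 0.91700199
C = 1.0400 * 1.00000000 * 0.92788590 - 0.9400 * 0.99435161 * 0.91700199 = 0.1079


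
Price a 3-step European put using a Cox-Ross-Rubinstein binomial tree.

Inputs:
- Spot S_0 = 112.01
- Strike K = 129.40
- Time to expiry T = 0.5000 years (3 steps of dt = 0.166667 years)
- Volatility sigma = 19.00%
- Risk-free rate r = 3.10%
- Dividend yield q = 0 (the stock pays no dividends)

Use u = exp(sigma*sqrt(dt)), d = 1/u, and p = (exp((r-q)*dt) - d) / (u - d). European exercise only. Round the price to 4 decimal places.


Answer: Price = V(0,0) = 16.9983

Derivation:
dt = T/N = 0.166667
u = exp(sigma*sqrt(dt)) = 1.080655; d = 1/u = 0.925365
p = (exp((r-q)*dt) - d) / (u - d) = 0.513975
Discount per step: exp(-r*dt) = 0.994847
Stock lattice S(k, i) with i counting down-moves:
  k=0: S(0,0) = 112.0100
  k=1: S(1,0) = 121.0441; S(1,1) = 103.6501
  k=2: S(2,0) = 130.8069; S(2,1) = 112.0100; S(2,2) = 95.9142
  k=3: S(3,0) = 141.3572; S(3,1) = 121.0441; S(3,2) = 103.6501; S(3,3) = 88.7556
Terminal payoffs V(N, i) = max(K - S_T, 0):
  V(3,0) = 0.000000; V(3,1) = 8.355853; V(3,2) = 25.749882; V(3,3) = 40.644391
Backward induction: V(k, i) = exp(-r*dt) * [p * V(k+1, i) + (1-p) * V(k+1, i+1)].
  V(2,0) = exp(-r*dt) * [p*0.000000 + (1-p)*8.355853] = 4.040224
  V(2,1) = exp(-r*dt) * [p*8.355853 + (1-p)*25.749882] = 16.723157
  V(2,2) = exp(-r*dt) * [p*25.749882 + (1-p)*40.644391] = 32.818980
  V(1,0) = exp(-r*dt) * [p*4.040224 + (1-p)*16.723157] = 10.151858
  V(1,1) = exp(-r*dt) * [p*16.723157 + (1-p)*32.818980] = 24.419633
  V(0,0) = exp(-r*dt) * [p*10.151858 + (1-p)*24.419633] = 16.998300


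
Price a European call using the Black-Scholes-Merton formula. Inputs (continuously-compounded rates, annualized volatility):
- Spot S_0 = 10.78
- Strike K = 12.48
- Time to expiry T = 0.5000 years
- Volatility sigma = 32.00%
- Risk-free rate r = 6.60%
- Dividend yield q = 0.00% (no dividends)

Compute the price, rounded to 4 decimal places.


Answer: Price = 0.5079

Derivation:
d1 = (ln(S/K) + (r - q + 0.5*sigma^2) * T) / (sigma * sqrt(T)) = -0.38817863
d2 = d1 - sigma * sqrt(T) = -0.61445280
exp(-rT) = 0.96753856; exp(-qT) = 1.00000000
C = S_0 * exp(-qT) * N(d1) - K * exp(-rT) * N(d2)
N(d1) = 0.34894192; N(d2) = 0.26945808
C = 10.7800 * 1.00000000 * 0.34894192 - 12.4800 * 0.96753856 * 0.26945808 = 0.5079


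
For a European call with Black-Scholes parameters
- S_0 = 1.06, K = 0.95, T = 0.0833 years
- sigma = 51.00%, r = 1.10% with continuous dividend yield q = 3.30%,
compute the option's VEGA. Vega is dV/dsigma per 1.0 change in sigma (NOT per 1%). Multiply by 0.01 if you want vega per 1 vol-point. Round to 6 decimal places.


d1 = 0.8054816505; d2 = 0.6582867797
phi(d1) = 0.2884196106; exp(-qT) = 0.9972548748; exp(-rT) = 0.9990841197
Vega = S * exp(-qT) * phi(d1) * sqrt(T) = 1.0600 * 0.9972548748 * 0.2884196106 * 0.2886173938 = 0.087995

Answer: Vega = 0.087995


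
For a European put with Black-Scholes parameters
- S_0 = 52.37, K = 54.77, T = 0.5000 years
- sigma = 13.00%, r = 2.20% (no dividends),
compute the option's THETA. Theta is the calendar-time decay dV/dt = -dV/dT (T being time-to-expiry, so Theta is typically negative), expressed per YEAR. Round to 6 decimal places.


d1 = -0.3218281257; d2 = -0.4137520072
phi(d1) = 0.3788082251; exp(-qT) = 1.0000000000; exp(-rT) = 0.9890602788
Theta = -S*exp(-qT)*phi(d1)*sigma/(2*sqrt(T)) + r*K*exp(-rT)*N(-d2) - q*S*exp(-qT)*N(-d1)
N(-d1) = 0.6262085471; N(-d2) = 0.6604721325; sqrt(T) = 0.7071067812
Term 1 = -52.3700 * 1.0000000000 * 0.3788082251 * 0.1300 / (2 * 0.7071067812) = -1.8236031289
Term 2 = 0.0220 * 54.7700 * 0.9890602788 * 0.6604721325 = 0.7871231408
Term 3 = 0 (no dividend yield, q = 0)
Theta = -1.8236031289 + (0.7871231408) + (0.0000000000) = -1.036480

Answer: Theta = -1.036480


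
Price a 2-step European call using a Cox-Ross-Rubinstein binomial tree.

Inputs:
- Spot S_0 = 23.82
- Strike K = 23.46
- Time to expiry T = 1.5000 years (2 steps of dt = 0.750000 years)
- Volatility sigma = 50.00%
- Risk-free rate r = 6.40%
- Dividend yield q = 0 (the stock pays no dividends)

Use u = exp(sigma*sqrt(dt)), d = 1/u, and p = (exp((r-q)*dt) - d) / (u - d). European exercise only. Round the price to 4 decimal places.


dt = T/N = 0.750000
u = exp(sigma*sqrt(dt)) = 1.541896; d = 1/u = 0.648552
p = (exp((r-q)*dt) - d) / (u - d) = 0.448448
Discount per step: exp(-r*dt) = 0.953134
Stock lattice S(k, i) with i counting down-moves:
  k=0: S(0,0) = 23.8200
  k=1: S(1,0) = 36.7280; S(1,1) = 15.4485
  k=2: S(2,0) = 56.6307; S(2,1) = 23.8200; S(2,2) = 10.0192
Terminal payoffs V(N, i) = max(S_T - K, 0):
  V(2,0) = 33.170685; V(2,1) = 0.360000; V(2,2) = 0.000000
Backward induction: V(k, i) = exp(-r*dt) * [p * V(k+1, i) + (1-p) * V(k+1, i+1)].
  V(1,0) = exp(-r*dt) * [p*33.170685 + (1-p)*0.360000] = 14.367439
  V(1,1) = exp(-r*dt) * [p*0.360000 + (1-p)*0.000000] = 0.153875
  V(0,0) = exp(-r*dt) * [p*14.367439 + (1-p)*0.153875] = 6.221985

Answer: Price = V(0,0) = 6.2220


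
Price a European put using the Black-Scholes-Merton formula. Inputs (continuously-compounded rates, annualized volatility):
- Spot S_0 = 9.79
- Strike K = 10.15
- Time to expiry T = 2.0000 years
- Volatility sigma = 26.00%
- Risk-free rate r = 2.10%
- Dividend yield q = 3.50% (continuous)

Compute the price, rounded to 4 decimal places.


d1 = (ln(S/K) + (r - q + 0.5*sigma^2) * T) / (sigma * sqrt(T)) = 0.00948543
d2 = d1 - sigma * sqrt(T) = -0.35821009
exp(-rT) = 0.95886978; exp(-qT) = 0.93239382
P = K * exp(-rT) * N(-d2) - S_0 * exp(-qT) * N(-d1)
N(-d1) = 0.49621592; N(-d2) = 0.63990695
P = 10.1500 * 0.95886978 * 0.63990695 - 9.7900 * 0.93239382 * 0.49621592 = 1.6984

Answer: Price = 1.6984


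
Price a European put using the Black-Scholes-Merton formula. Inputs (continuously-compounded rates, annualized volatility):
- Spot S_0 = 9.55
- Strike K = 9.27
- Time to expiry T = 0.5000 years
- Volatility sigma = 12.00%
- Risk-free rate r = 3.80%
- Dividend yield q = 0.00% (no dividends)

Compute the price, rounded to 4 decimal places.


d1 = (ln(S/K) + (r - q + 0.5*sigma^2) * T) / (sigma * sqrt(T)) = 0.61704229
d2 = d1 - sigma * sqrt(T) = 0.53218948
exp(-rT) = 0.98117936; exp(-qT) = 1.00000000
P = K * exp(-rT) * N(-d2) - S_0 * exp(-qT) * N(-d1)
N(-d1) = 0.26860341; N(-d2) = 0.29729738
P = 9.2700 * 0.98117936 * 0.29729738 - 9.5500 * 1.00000000 * 0.26860341 = 0.1389

Answer: Price = 0.1389


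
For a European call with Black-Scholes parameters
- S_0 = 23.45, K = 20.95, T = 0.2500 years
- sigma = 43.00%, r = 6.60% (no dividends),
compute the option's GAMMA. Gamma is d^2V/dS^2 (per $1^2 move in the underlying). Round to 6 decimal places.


Answer: Gamma = 0.061561

Derivation:
d1 = 0.7085783652; d2 = 0.4935783652
phi(d1) = 0.3103730919; exp(-qT) = 1.0000000000; exp(-rT) = 0.9836353794
Gamma = exp(-qT) * phi(d1) / (S * sigma * sqrt(T)) = 1.0000000000 * 0.3103730919 / (23.4500 * 0.4300 * 0.5000000000) = 0.061561


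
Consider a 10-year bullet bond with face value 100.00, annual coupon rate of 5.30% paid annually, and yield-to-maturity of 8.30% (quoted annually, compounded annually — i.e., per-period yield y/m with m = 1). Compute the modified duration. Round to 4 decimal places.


Coupon per period c = face * coupon_rate / m = 5.300000
Periods per year m = 1; per-period yield y/m = 0.083000
Number of cashflows N = 10
Cashflows (t years, CF_t, discount factor 1/(1+y/m)^(m*t), PV):
  t = 1.0000: CF_t = 5.300000, DF = 0.923361, PV = 4.893813
  t = 2.0000: CF_t = 5.300000, DF = 0.852596, PV = 4.518757
  t = 3.0000: CF_t = 5.300000, DF = 0.787254, PV = 4.172444
  t = 4.0000: CF_t = 5.300000, DF = 0.726919, PV = 3.852672
  t = 5.0000: CF_t = 5.300000, DF = 0.671209, PV = 3.557407
  t = 6.0000: CF_t = 5.300000, DF = 0.619768, PV = 3.284771
  t = 7.0000: CF_t = 5.300000, DF = 0.572270, PV = 3.033030
  t = 8.0000: CF_t = 5.300000, DF = 0.528412, PV = 2.800582
  t = 9.0000: CF_t = 5.300000, DF = 0.487915, PV = 2.585948
  t = 10.0000: CF_t = 105.300000, DF = 0.450521, PV = 47.439904
Price P = sum_t PV_t = 80.139328
First compute Macaulay numerator sum_t t * PV_t:
  t * PV_t at t = 1.0000: 4.893813
  t * PV_t at t = 2.0000: 9.037513
  t * PV_t at t = 3.0000: 12.517332
  t * PV_t at t = 4.0000: 15.410688
  t * PV_t at t = 5.0000: 17.787036
  t * PV_t at t = 6.0000: 19.708627
  t * PV_t at t = 7.0000: 21.231208
  t * PV_t at t = 8.0000: 22.404652
  t * PV_t at t = 9.0000: 23.273531
  t * PV_t at t = 10.0000: 474.399044
Macaulay duration D = 620.663445 / 80.139328 = 7.744805
Modified duration = D / (1 + y/m) = 7.744805 / (1 + 0.083000) = 7.151251

Answer: Modified duration = 7.1513


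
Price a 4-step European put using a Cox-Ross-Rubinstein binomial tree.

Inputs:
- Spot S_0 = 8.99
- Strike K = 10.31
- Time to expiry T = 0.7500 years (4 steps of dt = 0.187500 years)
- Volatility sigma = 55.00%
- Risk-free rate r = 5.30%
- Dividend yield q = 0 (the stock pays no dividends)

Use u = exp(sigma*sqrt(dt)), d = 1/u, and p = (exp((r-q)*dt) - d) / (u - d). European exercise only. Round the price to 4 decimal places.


dt = T/N = 0.187500
u = exp(sigma*sqrt(dt)) = 1.268908; d = 1/u = 0.788079
p = (exp((r-q)*dt) - d) / (u - d) = 0.461511
Discount per step: exp(-r*dt) = 0.990112
Stock lattice S(k, i) with i counting down-moves:
  k=0: S(0,0) = 8.9900
  k=1: S(1,0) = 11.4075; S(1,1) = 7.0848
  k=2: S(2,0) = 14.4751; S(2,1) = 8.9900; S(2,2) = 5.5834
  k=3: S(3,0) = 18.3675; S(3,1) = 11.4075; S(3,2) = 7.0848; S(3,3) = 4.4002
  k=4: S(4,0) = 23.3067; S(4,1) = 14.4751; S(4,2) = 8.9900; S(4,3) = 5.5834; S(4,4) = 3.4677
Terminal payoffs V(N, i) = max(K - S_T, 0):
  V(4,0) = 0.000000; V(4,1) = 0.000000; V(4,2) = 1.320000; V(4,3) = 4.726595; V(4,4) = 6.842323
Backward induction: V(k, i) = exp(-r*dt) * [p * V(k+1, i) + (1-p) * V(k+1, i+1)].
  V(3,0) = exp(-r*dt) * [p*0.000000 + (1-p)*0.000000] = 0.000000
  V(3,1) = exp(-r*dt) * [p*0.000000 + (1-p)*1.320000] = 0.703777
  V(3,2) = exp(-r*dt) * [p*1.320000 + (1-p)*4.726595] = 3.123222
  V(3,3) = exp(-r*dt) * [p*4.726595 + (1-p)*6.842323] = 5.807887
  V(2,0) = exp(-r*dt) * [p*0.000000 + (1-p)*0.703777] = 0.375229
  V(2,1) = exp(-r*dt) * [p*0.703777 + (1-p)*3.123222] = 1.986779
  V(2,2) = exp(-r*dt) * [p*3.123222 + (1-p)*5.807887] = 4.523706
  V(1,0) = exp(-r*dt) * [p*0.375229 + (1-p)*1.986779] = 1.230739
  V(1,1) = exp(-r*dt) * [p*1.986779 + (1-p)*4.523706] = 3.319732
  V(0,0) = exp(-r*dt) * [p*1.230739 + (1-p)*3.319732] = 2.332346

Answer: Price = V(0,0) = 2.3323


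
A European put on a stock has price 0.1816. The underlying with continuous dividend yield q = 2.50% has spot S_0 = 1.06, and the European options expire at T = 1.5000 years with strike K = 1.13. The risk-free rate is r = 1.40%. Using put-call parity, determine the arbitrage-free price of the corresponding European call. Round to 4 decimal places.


Put-call parity: C - P = S_0 * exp(-qT) - K * exp(-rT).
S_0 * exp(-qT) = 1.0600 * 0.96319442 = 1.02098608
K * exp(-rT) = 1.1300 * 0.97921896 = 1.10651743
C = P + S*exp(-qT) - K*exp(-rT)
C = 0.1816 + 1.02098608 - 1.10651743 = 0.0961

Answer: Call price = 0.0961


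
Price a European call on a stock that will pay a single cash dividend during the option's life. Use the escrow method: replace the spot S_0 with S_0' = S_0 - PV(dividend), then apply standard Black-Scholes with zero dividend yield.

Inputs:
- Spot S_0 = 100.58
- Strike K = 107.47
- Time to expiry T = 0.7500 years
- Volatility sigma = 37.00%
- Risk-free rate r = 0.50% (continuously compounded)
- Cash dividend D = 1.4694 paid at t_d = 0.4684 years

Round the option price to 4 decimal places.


Answer: Price = 9.5208

Derivation:
PV(D) = D * exp(-r * t_d) = 1.4694 * 0.99766074 = 1.46596269
S_0' = S_0 - PV(D) = 100.5800 - 1.46596269 = 99.11403731
d1 = (ln(S_0'/K) + (r + sigma^2/2)*T) / (sigma*sqrt(T)) = -0.08068286
d2 = d1 - sigma*sqrt(T) = -0.40111226
exp(-rT) = 0.99625702
N(d1) = 0.46784708; N(d2) = 0.34416874
C = S_0' * N(d1) - K * exp(-rT) * N(d2) = 99.11403731 * 0.46784708 - 107.4700 * 0.99625702 * 0.34416874 = 9.5208


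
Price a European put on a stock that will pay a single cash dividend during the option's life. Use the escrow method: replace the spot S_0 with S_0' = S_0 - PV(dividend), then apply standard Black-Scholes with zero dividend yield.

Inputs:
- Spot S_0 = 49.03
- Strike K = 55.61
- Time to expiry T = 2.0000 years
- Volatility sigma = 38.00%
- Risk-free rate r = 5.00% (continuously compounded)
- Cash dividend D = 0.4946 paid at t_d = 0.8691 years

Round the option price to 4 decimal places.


PV(D) = D * exp(-r * t_d) = 0.4946 * 0.95747564 = 0.47356745
S_0' = S_0 - PV(D) = 49.0300 - 0.47356745 = 48.55643255
d1 = (ln(S_0'/K) + (r + sigma^2/2)*T) / (sigma*sqrt(T)) = 0.20238817
d2 = d1 - sigma*sqrt(T) = -0.33501298
exp(-rT) = 0.90483742
N(-d1) = 0.41980664; N(-d2) = 0.63119235
P = K * exp(-rT) * N(-d2) - S_0' * N(-d1) = 55.6100 * 0.90483742 * 0.63119235 - 48.55643255 * 0.41980664 = 11.3760

Answer: Price = 11.3760


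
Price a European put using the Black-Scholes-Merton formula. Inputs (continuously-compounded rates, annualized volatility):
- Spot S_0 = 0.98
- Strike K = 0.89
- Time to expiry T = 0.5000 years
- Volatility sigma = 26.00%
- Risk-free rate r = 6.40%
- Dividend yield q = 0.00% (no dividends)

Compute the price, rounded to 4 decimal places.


Answer: Price = 0.0242

Derivation:
d1 = (ln(S/K) + (r - q + 0.5*sigma^2) * T) / (sigma * sqrt(T)) = 0.78995309
d2 = d1 - sigma * sqrt(T) = 0.60610533
exp(-rT) = 0.96850658; exp(-qT) = 1.00000000
P = K * exp(-rT) * N(-d2) - S_0 * exp(-qT) * N(-d1)
N(-d1) = 0.21477758; N(-d2) = 0.27222241
P = 0.8900 * 0.96850658 * 0.27222241 - 0.9800 * 1.00000000 * 0.21477758 = 0.0242


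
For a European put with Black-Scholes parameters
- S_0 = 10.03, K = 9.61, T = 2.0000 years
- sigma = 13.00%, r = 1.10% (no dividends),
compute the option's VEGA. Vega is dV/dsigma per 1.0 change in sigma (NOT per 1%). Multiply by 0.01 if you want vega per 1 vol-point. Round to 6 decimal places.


Answer: Vega = 5.127057

Derivation:
d1 = 0.4442609342; d2 = 0.2604131711
phi(d1) = 0.3614533028; exp(-qT) = 1.0000000000; exp(-rT) = 0.9782402351
Vega = S * exp(-qT) * phi(d1) * sqrt(T) = 10.0300 * 1.0000000000 * 0.3614533028 * 1.4142135624 = 5.127057


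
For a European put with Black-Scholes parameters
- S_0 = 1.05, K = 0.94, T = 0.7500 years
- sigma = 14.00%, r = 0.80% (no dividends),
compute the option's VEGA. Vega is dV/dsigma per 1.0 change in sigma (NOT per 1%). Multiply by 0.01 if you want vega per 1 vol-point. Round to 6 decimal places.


Answer: Vega = 0.215001

Derivation:
d1 = 1.0228631643; d2 = 0.9016196078
phi(d1) = 0.2364394664; exp(-qT) = 1.0000000000; exp(-rT) = 0.9940179641
Vega = S * exp(-qT) * phi(d1) * sqrt(T) = 1.0500 * 1.0000000000 * 0.2364394664 * 0.8660254038 = 0.215001


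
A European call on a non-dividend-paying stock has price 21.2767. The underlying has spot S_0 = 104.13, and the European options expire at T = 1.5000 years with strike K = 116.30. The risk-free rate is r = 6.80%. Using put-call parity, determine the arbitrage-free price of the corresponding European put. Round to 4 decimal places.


Answer: Put price = 22.1690

Derivation:
Put-call parity: C - P = S_0 * exp(-qT) - K * exp(-rT).
S_0 * exp(-qT) = 104.1300 * 1.00000000 = 104.13000000
K * exp(-rT) = 116.3000 * 0.90302955 = 105.02233686
P = C - S*exp(-qT) + K*exp(-rT)
P = 21.2767 - 104.13000000 + 105.02233686 = 22.1690


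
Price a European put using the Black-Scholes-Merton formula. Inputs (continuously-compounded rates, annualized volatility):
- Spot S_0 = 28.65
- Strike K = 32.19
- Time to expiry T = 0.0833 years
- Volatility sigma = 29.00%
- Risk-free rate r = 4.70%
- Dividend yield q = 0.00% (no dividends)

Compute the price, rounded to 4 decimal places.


d1 = (ln(S/K) + (r - q + 0.5*sigma^2) * T) / (sigma * sqrt(T)) = -1.30329490
d2 = d1 - sigma * sqrt(T) = -1.38699394
exp(-rT) = 0.99609255; exp(-qT) = 1.00000000
P = K * exp(-rT) * N(-d2) - S_0 * exp(-qT) * N(-d1)
N(-d1) = 0.90376295; N(-d2) = 0.91727819
P = 32.1900 * 0.99609255 * 0.91727819 - 28.6500 * 1.00000000 * 0.90376295 = 3.5190

Answer: Price = 3.5190


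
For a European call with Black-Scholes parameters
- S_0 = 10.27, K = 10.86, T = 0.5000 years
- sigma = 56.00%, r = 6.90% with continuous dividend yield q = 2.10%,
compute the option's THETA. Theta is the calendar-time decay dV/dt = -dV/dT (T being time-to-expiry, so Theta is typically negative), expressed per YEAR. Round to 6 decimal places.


d1 = 0.1175330402; d2 = -0.2784467573
phi(d1) = 0.3961962772; exp(-qT) = 0.9895549326; exp(-rT) = 0.9660883397
Theta = -S*exp(-qT)*phi(d1)*sigma/(2*sqrt(T)) - r*K*exp(-rT)*N(d2) + q*S*exp(-qT)*N(d1)
N(d1) = 0.5467811684; N(d2) = 0.3903347155; sqrt(T) = 0.7071067812
Term 1 = -10.2700 * 0.9895549326 * 0.3961962772 * 0.5600 / (2 * 0.7071067812) = -1.5943870973
Term 2 = -0.0690 * 10.8600 * 0.9660883397 * 0.3903347155 = -0.2825744784
Term 3 = 0.0210 * 10.2700 * 0.9895549326 * 0.5467811684 = 0.1166925674
Theta = -1.5943870973 + (-0.2825744784) + (0.1166925674) = -1.760269

Answer: Theta = -1.760269


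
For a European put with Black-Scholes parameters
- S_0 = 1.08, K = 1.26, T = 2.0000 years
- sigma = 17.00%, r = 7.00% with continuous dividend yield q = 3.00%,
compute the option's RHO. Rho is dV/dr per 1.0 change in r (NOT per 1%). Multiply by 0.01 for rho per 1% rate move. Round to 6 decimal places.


Answer: Rho = -1.458854

Derivation:
d1 = -0.1882180151; d2 = -0.4286343207
phi(d1) = 0.3919380279; exp(-qT) = 0.9417645336; exp(-rT) = 0.8693582354
N(-d2) = 0.6659053175
Rho = -K*T*exp(-rT)*N(-d2) = -1.2600 * 2.0000 * 0.8693582354 * 0.6659053175 = -1.458854


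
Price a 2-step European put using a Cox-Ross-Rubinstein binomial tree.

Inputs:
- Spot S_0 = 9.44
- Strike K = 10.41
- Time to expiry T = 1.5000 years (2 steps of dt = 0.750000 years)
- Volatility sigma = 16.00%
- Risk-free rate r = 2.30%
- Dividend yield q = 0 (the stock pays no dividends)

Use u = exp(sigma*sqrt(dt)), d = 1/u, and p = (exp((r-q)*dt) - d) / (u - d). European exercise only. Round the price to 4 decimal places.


dt = T/N = 0.750000
u = exp(sigma*sqrt(dt)) = 1.148623; d = 1/u = 0.870607
p = (exp((r-q)*dt) - d) / (u - d) = 0.527999
Discount per step: exp(-r*dt) = 0.982898
Stock lattice S(k, i) with i counting down-moves:
  k=0: S(0,0) = 9.4400
  k=1: S(1,0) = 10.8430; S(1,1) = 8.2185
  k=2: S(2,0) = 12.4545; S(2,1) = 9.4400; S(2,2) = 7.1551
Terminal payoffs V(N, i) = max(K - S_T, 0):
  V(2,0) = 0.000000; V(2,1) = 0.970000; V(2,2) = 3.254882
Backward induction: V(k, i) = exp(-r*dt) * [p * V(k+1, i) + (1-p) * V(k+1, i+1)].
  V(1,0) = exp(-r*dt) * [p*0.000000 + (1-p)*0.970000] = 0.450011
  V(1,1) = exp(-r*dt) * [p*0.970000 + (1-p)*3.254882] = 2.013433
  V(0,0) = exp(-r*dt) * [p*0.450011 + (1-p)*2.013433] = 1.167631

Answer: Price = V(0,0) = 1.1676


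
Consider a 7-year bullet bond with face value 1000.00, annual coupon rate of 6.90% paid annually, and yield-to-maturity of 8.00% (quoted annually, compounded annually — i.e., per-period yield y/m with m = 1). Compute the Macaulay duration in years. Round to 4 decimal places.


Coupon per period c = face * coupon_rate / m = 69.000000
Periods per year m = 1; per-period yield y/m = 0.080000
Number of cashflows N = 7
Cashflows (t years, CF_t, discount factor 1/(1+y/m)^(m*t), PV):
  t = 1.0000: CF_t = 69.000000, DF = 0.925926, PV = 63.888889
  t = 2.0000: CF_t = 69.000000, DF = 0.857339, PV = 59.156379
  t = 3.0000: CF_t = 69.000000, DF = 0.793832, PV = 54.774425
  t = 4.0000: CF_t = 69.000000, DF = 0.735030, PV = 50.717060
  t = 5.0000: CF_t = 69.000000, DF = 0.680583, PV = 46.960241
  t = 6.0000: CF_t = 69.000000, DF = 0.630170, PV = 43.481704
  t = 7.0000: CF_t = 1069.000000, DF = 0.583490, PV = 623.751233
Price P = sum_t PV_t = 942.729929
Macaulay numerator sum_t t * PV_t:
  t * PV_t at t = 1.0000: 63.888889
  t * PV_t at t = 2.0000: 118.312757
  t * PV_t at t = 3.0000: 164.323274
  t * PV_t at t = 4.0000: 202.868239
  t * PV_t at t = 5.0000: 234.801203
  t * PV_t at t = 6.0000: 260.890226
  t * PV_t at t = 7.0000: 4366.258628
Macaulay duration D = (sum_t t * PV_t) / P = 5411.343216 / 942.729929 = 5.740078

Answer: Macaulay duration = 5.7401 years


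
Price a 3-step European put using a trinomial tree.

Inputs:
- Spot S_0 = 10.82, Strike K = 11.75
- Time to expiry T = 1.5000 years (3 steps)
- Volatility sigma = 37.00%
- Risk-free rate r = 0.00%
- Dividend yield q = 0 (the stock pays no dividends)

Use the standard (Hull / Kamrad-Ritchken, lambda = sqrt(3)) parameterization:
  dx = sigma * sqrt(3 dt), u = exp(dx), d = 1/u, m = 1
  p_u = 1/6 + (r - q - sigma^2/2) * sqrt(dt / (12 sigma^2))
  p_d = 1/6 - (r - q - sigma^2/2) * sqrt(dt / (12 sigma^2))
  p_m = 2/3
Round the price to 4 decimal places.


Answer: Price = V(0,0) = 2.4738

Derivation:
dt = T/N = 0.500000; dx = sigma*sqrt(3*dt) = 0.453156
u = exp(dx) = 1.573269; d = 1/u = 0.635619
p_u = 0.128904, p_m = 0.666667, p_d = 0.204430
Discount per step: exp(-r*dt) = 1.000000
Stock lattice S(k, j) with j the centered position index:
  k=0: S(0,+0) = 10.8200
  k=1: S(1,-1) = 6.8774; S(1,+0) = 10.8200; S(1,+1) = 17.0228
  k=2: S(2,-2) = 4.3714; S(2,-1) = 6.8774; S(2,+0) = 10.8200; S(2,+1) = 17.0228; S(2,+2) = 26.7814
  k=3: S(3,-3) = 2.7786; S(3,-2) = 4.3714; S(3,-1) = 6.8774; S(3,+0) = 10.8200; S(3,+1) = 17.0228; S(3,+2) = 26.7814; S(3,+3) = 42.1343
Terminal payoffs V(N, j) = max(K - S_T, 0):
  V(3,-3) = 8.971449; V(3,-2) = 7.378592; V(3,-1) = 4.872600; V(3,+0) = 0.930000; V(3,+1) = 0.000000; V(3,+2) = 0.000000; V(3,+3) = 0.000000
Backward induction: V(k, j) = exp(-r*dt) * [p_u * V(k+1, j+1) + p_m * V(k+1, j) + p_d * V(k+1, j-1)]
  V(2,-2) = exp(-r*dt) * [p_u*4.872600 + p_m*7.378592 + p_d*8.971449] = 7.381188
  V(2,-1) = exp(-r*dt) * [p_u*0.930000 + p_m*4.872600 + p_d*7.378592] = 4.876683
  V(2,+0) = exp(-r*dt) * [p_u*0.000000 + p_m*0.930000 + p_d*4.872600] = 1.616104
  V(2,+1) = exp(-r*dt) * [p_u*0.000000 + p_m*0.000000 + p_d*0.930000] = 0.190120
  V(2,+2) = exp(-r*dt) * [p_u*0.000000 + p_m*0.000000 + p_d*0.000000] = 0.000000
  V(1,-1) = exp(-r*dt) * [p_u*1.616104 + p_m*4.876683 + p_d*7.381188] = 4.968378
  V(1,+0) = exp(-r*dt) * [p_u*0.190120 + p_m*1.616104 + p_d*4.876683] = 2.098848
  V(1,+1) = exp(-r*dt) * [p_u*0.000000 + p_m*0.190120 + p_d*1.616104] = 0.457126
  V(0,+0) = exp(-r*dt) * [p_u*0.457126 + p_m*2.098848 + p_d*4.968378] = 2.473841
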